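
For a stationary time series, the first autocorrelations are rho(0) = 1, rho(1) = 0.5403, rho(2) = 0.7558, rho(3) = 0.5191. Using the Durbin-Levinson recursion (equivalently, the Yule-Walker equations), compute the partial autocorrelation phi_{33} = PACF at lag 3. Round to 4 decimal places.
\phi_{33} = 0.0601

The PACF at lag k is phi_{kk}, the last component of the solution
to the Yule-Walker system G_k phi = r_k where
  (G_k)_{ij} = rho(|i - j|), (r_k)_i = rho(i), i,j = 1..k.
Equivalently, Durbin-Levinson gives phi_{kk} iteratively:
  phi_{11} = rho(1)
  phi_{kk} = [rho(k) - sum_{j=1..k-1} phi_{k-1,j} rho(k-j)]
            / [1 - sum_{j=1..k-1} phi_{k-1,j} rho(j)],
  phi_{k,j} = phi_{k-1,j} - phi_{kk} phi_{k-1,k-j},  j = 1..k-1.
Step k = 1:
  phi_11 = rho(1) = 0.5403.
Step k = 2:
  phi_22 = [rho(2) - phi_11 rho(1)] / [1 - phi_11 rho(1)] = [0.7558 - (0.5403)(0.5403)] / [1 - (0.5403)(0.5403)]
         = 0.46387591 / 0.70807591 = 0.655122.
  Update: phi_21 = phi_11 - phi_22 phi_11 = 0.5403 - (0.655122)(0.5403) = 0.186338.
Step k = 3:
  phi_33 = [rho(3) - phi_21 rho(2) - phi_22 rho(1)] / [1 - phi_21 rho(1) - phi_22 rho(2)]
    numerator   = 0.5191 - (0.186338)(0.7558) - (0.655122)(0.5403) = 0.02430367
    denominator = 1 - (0.186338)(0.5403) - (0.655122)(0.7558) = 0.40418072
  phi_33 = 0.02430367 / 0.40418072 = 0.0601.
Therefore phi_{33} = 0.0601.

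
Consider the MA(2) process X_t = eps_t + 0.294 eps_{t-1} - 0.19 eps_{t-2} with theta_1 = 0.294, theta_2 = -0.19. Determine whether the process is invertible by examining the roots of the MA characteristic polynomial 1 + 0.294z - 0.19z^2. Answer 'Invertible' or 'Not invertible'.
\text{Invertible}

The MA(q) characteristic polynomial is P(z) = 1 + 0.294z - 0.19z^2.
Invertibility requires all roots to lie outside the unit circle, i.e. |z| > 1 for every root.
Set 1 + (0.294) z + (-0.19) z^2 = 0, i.e. a z^2 + b z + c = 0 with a = -0.19, b = 0.294, c = 1.
Discriminant D = b^2 - 4ac = (0.294)^2 - 4*(-0.19)*1 = 0.086436 - (-0.76) = 0.846436.
D >= 0, so the roots are real: z = (-b +/- sqrt(D)) / (2a) = (-0.294 +/- 0.92002) / (-0.38).
  z_1 = (-0.294 + 0.92002) / (-0.38) = -1.6474,   |z_1| = 1.6474.
  z_2 = (-0.294 - 0.92002) / (-0.38) = 3.1948,   |z_2| = 3.1948.
Moduli of all roots: 1.6474, 3.1948.
All moduli strictly greater than 1? Yes.
Verdict: Invertible.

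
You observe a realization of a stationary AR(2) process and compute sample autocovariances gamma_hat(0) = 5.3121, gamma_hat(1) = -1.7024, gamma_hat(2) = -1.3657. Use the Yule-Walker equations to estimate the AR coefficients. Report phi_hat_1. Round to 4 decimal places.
\hat\phi_{1} = -0.4490

The Yule-Walker equations for an AR(p) process read, in matrix form,
  Gamma_p phi = r_p,   with   (Gamma_p)_{ij} = gamma(|i - j|),
                       (r_p)_i = gamma(i),   i,j = 1..p.
Substitute the sample gammas (Toeplitz matrix and right-hand side of size 2):
  Gamma_p = [[5.3121, -1.7024], [-1.7024, 5.3121]]
  r_p     = [-1.7024, -1.3657]
Written out:
  5.3121 phi_1 - 1.7024 phi_2 = -1.7024
  -1.7024 phi_1 + 5.3121 phi_2 = -1.3657
Solve by Cramer's rule:
  det = gamma(0)^2 - gamma(1)^2 = (5.3121)^2 - (-1.7024)^2 = 28.21840641 - 2.89816576 = 25.32024065
  phi_hat_1 = [gamma(1) gamma(0) - gamma(1) gamma(2)] / det = [(-1.7024)(5.3121) - (-1.7024)(-1.3657)] / 25.32024065 = -11.36828672 / 25.32024065 = -0.449
  phi_hat_2 = [gamma(0) gamma(2) - gamma(1)^2] / det = [(5.3121)(-1.3657) - (-1.7024)^2] / 25.32024065 = -10.15290073 / 25.32024065 = -0.401
So phi_hat = [-0.4490, -0.4010].
Therefore phi_hat_1 = -0.4490.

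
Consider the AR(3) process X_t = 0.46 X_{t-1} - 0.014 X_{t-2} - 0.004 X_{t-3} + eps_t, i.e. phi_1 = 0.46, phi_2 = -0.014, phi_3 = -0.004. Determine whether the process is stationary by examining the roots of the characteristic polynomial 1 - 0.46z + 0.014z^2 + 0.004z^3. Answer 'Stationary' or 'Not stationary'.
\text{Stationary}

The AR(p) characteristic polynomial is P(z) = 1 - 0.46z + 0.014z^2 + 0.004z^3.
Stationarity requires all roots to lie outside the unit circle, i.e. |z| > 1 for every root.
Degree 3: look for a simple real root z0 first, then factor out (1 - z/z0) and solve the remaining quadratic.
Testing z0 = 2.5: P(2.5) = 1 + (-0.46)(2.5) + (0.014)(2.5)^2 + (0.004)(2.5)^3
  = 1 + (-1.15) + (0.0875) + (0.0625) = 0.  So z_0 = 2.5 is a root, |z_0| = 2.5.
Divide out the factor (1 - 0.4 z) = (1 - z/z0) (since 1/z0 = 0.4):
  P(z) = (1 - 0.4 z)(1 + (-0.06) z + (-0.01) z^2)
  [check: z-coef -0.06 - (0.4) = -0.46; z^2-coef -0.01 - (0.4)(-0.06) = 0.014; z^3-coef -(0.4)(-0.01) = 0.004.]
Remaining roots from the quadratic factor 1 + (-0.06) z + (-0.01) z^2:
  Set 1 + (-0.06) z + (-0.01) z^2 = 0, i.e. a z^2 + b z + c = 0 with a = -0.01, b = -0.06, c = 1.
  Discriminant D = b^2 - 4ac = (-0.06)^2 - 4*(-0.01)*1 = 0.0036 - (-0.04) = 0.0436.
  D >= 0, so the roots are real: z = (-b +/- sqrt(D)) / (2a) = (0.06 +/- 0.208806) / (-0.02).
    z_1 = (0.06 + 0.208806) / (-0.02) = -13.4403,   |z_1| = 13.4403.
    z_2 = (0.06 - 0.208806) / (-0.02) = 7.4403,   |z_2| = 7.4403.
Moduli of all roots: 2.5000, 13.4403, 7.4403.
All moduli strictly greater than 1? Yes.
Verdict: Stationary.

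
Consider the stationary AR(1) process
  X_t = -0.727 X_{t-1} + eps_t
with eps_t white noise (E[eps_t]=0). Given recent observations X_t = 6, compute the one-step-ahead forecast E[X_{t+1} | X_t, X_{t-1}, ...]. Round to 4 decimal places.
E[X_{t+1} \mid \mathcal F_t] = -4.3620

For an AR(p) model X_t = c + sum_i phi_i X_{t-i} + eps_t, the
one-step-ahead conditional mean is
  E[X_{t+1} | X_t, ...] = c + sum_i phi_i X_{t+1-i}.
Substitute known values:
  E[X_{t+1} | ...] = (-0.727) * (6)
                   = -4.3620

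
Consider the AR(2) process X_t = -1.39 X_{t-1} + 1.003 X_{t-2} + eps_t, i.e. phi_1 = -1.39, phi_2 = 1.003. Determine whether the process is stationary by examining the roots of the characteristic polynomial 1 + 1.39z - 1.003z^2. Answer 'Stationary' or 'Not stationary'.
\text{Not stationary}

The AR(p) characteristic polynomial is P(z) = 1 + 1.39z - 1.003z^2.
Stationarity requires all roots to lie outside the unit circle, i.e. |z| > 1 for every root.
Set 1 + (1.39) z + (-1.003) z^2 = 0, i.e. a z^2 + b z + c = 0 with a = -1.003, b = 1.39, c = 1.
Discriminant D = b^2 - 4ac = (1.39)^2 - 4*(-1.003)*1 = 1.9321 - (-4.012) = 5.9441.
D >= 0, so the roots are real: z = (-b +/- sqrt(D)) / (2a) = (-1.39 +/- 2.438053) / (-2.006).
  z_1 = (-1.39 + 2.438053) / (-2.006) = -0.5225,   |z_1| = 0.5225.
  z_2 = (-1.39 - 2.438053) / (-2.006) = 1.9083,   |z_2| = 1.9083.
Moduli of all roots: 0.5225, 1.9083.
All moduli strictly greater than 1? No.
Verdict: Not stationary.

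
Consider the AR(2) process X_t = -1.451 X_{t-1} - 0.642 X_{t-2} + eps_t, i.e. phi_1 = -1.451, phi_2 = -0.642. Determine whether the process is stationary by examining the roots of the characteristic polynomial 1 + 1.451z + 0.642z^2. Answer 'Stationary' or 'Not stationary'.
\text{Stationary}

The AR(p) characteristic polynomial is P(z) = 1 + 1.451z + 0.642z^2.
Stationarity requires all roots to lie outside the unit circle, i.e. |z| > 1 for every root.
Set 1 + (1.451) z + (0.642) z^2 = 0, i.e. a z^2 + b z + c = 0 with a = 0.642, b = 1.451, c = 1.
Discriminant D = b^2 - 4ac = (1.451)^2 - 4*(0.642)*1 = 2.105401 - (2.568) = -0.462599.
D < 0, so the roots are the complex-conjugate pair z = (-b +/- i sqrt(-D)) / (2a) = -1.1301 +/- 0.5297i.
For a conjugate pair |z|^2 = z * conj(z) = (product of roots) = c/a = 1/(0.642) = 1.557632, so |z| = sqrt(1.557632) = 1.2481 for both roots.
Moduli of all roots: 1.2481, 1.2481.
All moduli strictly greater than 1? Yes.
Verdict: Stationary.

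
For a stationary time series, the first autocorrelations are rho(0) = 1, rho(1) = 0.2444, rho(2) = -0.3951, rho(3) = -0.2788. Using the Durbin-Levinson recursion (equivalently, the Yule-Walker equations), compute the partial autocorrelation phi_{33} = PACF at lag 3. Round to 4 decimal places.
\phi_{33} = -0.0240

The PACF at lag k is phi_{kk}, the last component of the solution
to the Yule-Walker system G_k phi = r_k where
  (G_k)_{ij} = rho(|i - j|), (r_k)_i = rho(i), i,j = 1..k.
Equivalently, Durbin-Levinson gives phi_{kk} iteratively:
  phi_{11} = rho(1)
  phi_{kk} = [rho(k) - sum_{j=1..k-1} phi_{k-1,j} rho(k-j)]
            / [1 - sum_{j=1..k-1} phi_{k-1,j} rho(j)],
  phi_{k,j} = phi_{k-1,j} - phi_{kk} phi_{k-1,k-j},  j = 1..k-1.
Step k = 1:
  phi_11 = rho(1) = 0.2444.
Step k = 2:
  phi_22 = [rho(2) - phi_11 rho(1)] / [1 - phi_11 rho(1)] = [-0.3951 - (0.2444)(0.2444)] / [1 - (0.2444)(0.2444)]
         = -0.45483136 / 0.94026864 = -0.483725.
  Update: phi_21 = phi_11 - phi_22 phi_11 = 0.2444 - (-0.483725)(0.2444) = 0.362622.
Step k = 3:
  phi_33 = [rho(3) - phi_21 rho(2) - phi_22 rho(1)] / [1 - phi_21 rho(1) - phi_22 rho(2)]
    numerator   = -0.2788 - (0.362622)(-0.3951) - (-0.483725)(0.2444) = -0.01730554
    denominator = 1 - (0.362622)(0.2444) - (-0.483725)(-0.3951) = 0.72025538
  phi_33 = -0.01730554 / 0.72025538 = -0.024.
Therefore phi_{33} = -0.0240.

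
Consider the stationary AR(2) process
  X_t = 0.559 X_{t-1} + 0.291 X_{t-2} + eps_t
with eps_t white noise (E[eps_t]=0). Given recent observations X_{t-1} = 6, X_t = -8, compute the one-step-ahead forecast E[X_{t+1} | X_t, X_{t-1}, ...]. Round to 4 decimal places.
E[X_{t+1} \mid \mathcal F_t] = -2.7260

For an AR(p) model X_t = c + sum_i phi_i X_{t-i} + eps_t, the
one-step-ahead conditional mean is
  E[X_{t+1} | X_t, ...] = c + sum_i phi_i X_{t+1-i}.
Substitute known values:
  E[X_{t+1} | ...] = (0.559) * (-8) + (0.291) * (6)
                   = -2.7260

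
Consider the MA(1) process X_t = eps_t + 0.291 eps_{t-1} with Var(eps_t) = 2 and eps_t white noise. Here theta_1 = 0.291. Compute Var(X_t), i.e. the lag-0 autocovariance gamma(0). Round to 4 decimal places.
\gamma(0) = 2.1694

For an MA(q) process X_t = eps_t + sum_i theta_i eps_{t-i} with
Var(eps_t) = sigma^2, the variance is
  gamma(0) = sigma^2 * (1 + sum_i theta_i^2).
  sum_i theta_i^2 = (0.291)^2 = 0.084681.
  gamma(0) = 2 * (1 + 0.084681) = 2 * 1.084681 = 2.169362, which rounds to 2.1694.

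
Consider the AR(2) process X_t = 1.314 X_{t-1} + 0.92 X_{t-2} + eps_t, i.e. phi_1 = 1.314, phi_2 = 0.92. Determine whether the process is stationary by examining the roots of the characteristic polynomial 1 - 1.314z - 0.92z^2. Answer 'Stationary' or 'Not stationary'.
\text{Not stationary}

The AR(p) characteristic polynomial is P(z) = 1 - 1.314z - 0.92z^2.
Stationarity requires all roots to lie outside the unit circle, i.e. |z| > 1 for every root.
Set 1 + (-1.314) z + (-0.92) z^2 = 0, i.e. a z^2 + b z + c = 0 with a = -0.92, b = -1.314, c = 1.
Discriminant D = b^2 - 4ac = (-1.314)^2 - 4*(-0.92)*1 = 1.726596 - (-3.68) = 5.406596.
D >= 0, so the roots are real: z = (-b +/- sqrt(D)) / (2a) = (1.314 +/- 2.325209) / (-1.84).
  z_1 = (1.314 + 2.325209) / (-1.84) = -1.9778,   |z_1| = 1.9778.
  z_2 = (1.314 - 2.325209) / (-1.84) = 0.5496,   |z_2| = 0.5496.
Moduli of all roots: 1.9778, 0.5496.
All moduli strictly greater than 1? No.
Verdict: Not stationary.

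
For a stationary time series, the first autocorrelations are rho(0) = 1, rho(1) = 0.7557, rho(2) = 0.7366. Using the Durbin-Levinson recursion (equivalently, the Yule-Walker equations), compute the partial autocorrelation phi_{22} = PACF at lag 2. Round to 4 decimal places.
\phi_{22} = 0.3859

The PACF at lag k is phi_{kk}, the last component of the solution
to the Yule-Walker system G_k phi = r_k where
  (G_k)_{ij} = rho(|i - j|), (r_k)_i = rho(i), i,j = 1..k.
Equivalently, Durbin-Levinson gives phi_{kk} iteratively:
  phi_{11} = rho(1)
  phi_{kk} = [rho(k) - sum_{j=1..k-1} phi_{k-1,j} rho(k-j)]
            / [1 - sum_{j=1..k-1} phi_{k-1,j} rho(j)],
  phi_{k,j} = phi_{k-1,j} - phi_{kk} phi_{k-1,k-j},  j = 1..k-1.
Step k = 1:
  phi_11 = rho(1) = 0.7557.
Step k = 2:
  phi_22 = [rho(2) - phi_11 rho(1)] / [1 - phi_11 rho(1)] = [0.7366 - (0.7557)(0.7557)] / [1 - (0.7557)(0.7557)]
         = 0.16551751 / 0.42891751 = 0.3859.
Therefore phi_{22} = 0.3859.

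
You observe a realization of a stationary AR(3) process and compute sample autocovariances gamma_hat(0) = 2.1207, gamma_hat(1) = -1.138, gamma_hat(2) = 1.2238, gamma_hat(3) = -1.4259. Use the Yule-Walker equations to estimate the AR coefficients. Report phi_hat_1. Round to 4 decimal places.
\hat\phi_{1} = -0.1340

The Yule-Walker equations for an AR(p) process read, in matrix form,
  Gamma_p phi = r_p,   with   (Gamma_p)_{ij} = gamma(|i - j|),
                       (r_p)_i = gamma(i),   i,j = 1..p.
Substitute the sample gammas (Toeplitz matrix and right-hand side of size 3):
  Gamma_p = [[2.1207, -1.138, 1.2238], [-1.138, 2.1207, -1.138], [1.2238, -1.138, 2.1207]]
  r_p     = [-1.138, 1.2238, -1.4259]
Written out (R1..R3):
  (R1) 2.1207 phi_1 - 1.138 phi_2 + 1.2238 phi_3 = -1.138
  (R2) -1.138 phi_1 + 2.1207 phi_2 - 1.138 phi_3 = 1.2238
  (R3) 1.2238 phi_1 - 1.138 phi_2 + 2.1207 phi_3 = -1.4259
Gaussian elimination:
  R2 <- R2 - (-1.138/2.1207) R1 = R2 - (-0.536615) R1:  1.510032 phi_2 - 0.48129 phi_3 = 0.613132
  R3 <- R3 - (1.2238/2.1207) R1 = R3 - (0.577074) R1:  -0.48129 phi_2 + 1.414477 phi_3 = -0.76919
  R3 <- R3 - (-0.48129/1.510032) R2 = R3 - (-0.318729) R2:  1.261076 phi_3 = -0.573768
Back-substitution:
  phi_hat_3 = -0.573768 / 1.261076 = -0.454982
  phi_hat_2 = (0.613132 - (-0.48129)(-0.454982)) / 1.510032 = 0.261023
  phi_hat_1 = (-1.138 - (-1.138)(0.261023) - (1.2238)(-0.454982)) / 2.1207 = -0.133988
So phi_hat = [-0.1340, 0.2610, -0.4550].
Therefore phi_hat_1 = -0.1340.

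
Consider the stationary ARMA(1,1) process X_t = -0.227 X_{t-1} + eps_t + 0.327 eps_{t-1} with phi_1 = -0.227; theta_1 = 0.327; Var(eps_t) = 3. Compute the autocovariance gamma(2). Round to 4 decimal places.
\gamma(2) = -0.0665

Multiply the model equation by X_{t-k} and take expectations. With theta_0 = psi_0 = 1 and psi_j the MA(infinity) weights, this gives
  gamma(k) - sum_i phi_i gamma(k-i) = c_k,
  c_k = sigma^2 * sum_{j=k..q} theta_j psi_{j-k}   (c_k = 0 for k > q),
using gamma(-m) = gamma(m).
psi-weights needed (psi_j = theta_j + sum_i phi_i psi_{j-i}):
  psi_1 = theta_1 + phi_1 = 0.327 + (-0.227) = 0.1
Right-hand sides:
  c_0 = sigma^2 (1 + theta_1 psi_1) = 3 * (1 + (0.327)(0.1)) = 3 * 1.0327 = 3.0981
  c_1 = sigma^2 theta_1 = 3 * (0.327) = 0.981
  c_2 = 0
Equations for k = 0 and k = 1 (AR order 1):
  gamma(0) = phi_1 gamma(1) + c_0
  gamma(1) = phi_1 gamma(0) + c_1
Substituting the second into the first: gamma(0) (1 - phi_1^2) = c_0 + phi_1 c_1, so
  gamma(0) = (c_0 + phi_1 c_1) / (1 - phi_1^2) = (3.0981 + (-0.227)(0.981)) / (1 - (-0.227)^2) = 2.875413 / 0.948471 = 3.03163.
  gamma(1) = phi_1 gamma(0) + c_1 = (-0.227)(3.03163) + (0.981) = 0.29282.
For k = 2 (> q): gamma(2) = phi_1 gamma(1) = (-0.227)(0.29282) = -0.06647.
Therefore gamma(2) = -0.0665 (to 4 decimal places).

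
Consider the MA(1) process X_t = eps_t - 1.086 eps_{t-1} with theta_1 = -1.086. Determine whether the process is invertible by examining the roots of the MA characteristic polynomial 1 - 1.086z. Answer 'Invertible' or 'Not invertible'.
\text{Not invertible}

The MA(q) characteristic polynomial is P(z) = 1 - 1.086z.
Invertibility requires all roots to lie outside the unit circle, i.e. |z| > 1 for every root.
This is linear in z: 1 + (-1.086) z = 0  =>  z = -1/(-1.086) = 0.92081,  |z| = 0.92081.
Moduli of all roots: 0.9208.
All moduli strictly greater than 1? No.
Verdict: Not invertible.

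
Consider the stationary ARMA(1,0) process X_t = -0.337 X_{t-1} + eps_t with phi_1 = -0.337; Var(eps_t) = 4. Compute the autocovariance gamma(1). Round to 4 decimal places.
\gamma(1) = -1.5207

Multiply the model equation by X_{t-k} and take expectations. With theta_0 = psi_0 = 1 and psi_j the MA(infinity) weights, this gives
  gamma(k) - sum_i phi_i gamma(k-i) = c_k,
  c_k = sigma^2 * sum_{j=k..q} theta_j psi_{j-k}   (c_k = 0 for k > q),
using gamma(-m) = gamma(m).
Pure AR (q = 0): c_0 = sigma^2 = 4, c_k = 0 for k >= 1.
Equations for k = 0 and k = 1 (AR order 1):
  gamma(0) = phi_1 gamma(1) + c_0
  gamma(1) = phi_1 gamma(0) + c_1
Substituting the second into the first: gamma(0) (1 - phi_1^2) = c_0 + phi_1 c_1, so
  gamma(0) = c_0 / (1 - phi_1^2) = 4 / (1 - (-0.337)^2) = 4 / 0.886431 = 4.512478.
  gamma(1) = phi_1 gamma(0) = (-0.337)(4.512478) = -1.520705.
Therefore gamma(1) = -1.5207 (to 4 decimal places).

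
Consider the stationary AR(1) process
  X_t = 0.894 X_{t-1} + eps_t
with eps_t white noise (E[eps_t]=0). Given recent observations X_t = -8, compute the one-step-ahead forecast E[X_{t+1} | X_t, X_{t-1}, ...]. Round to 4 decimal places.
E[X_{t+1} \mid \mathcal F_t] = -7.1520

For an AR(p) model X_t = c + sum_i phi_i X_{t-i} + eps_t, the
one-step-ahead conditional mean is
  E[X_{t+1} | X_t, ...] = c + sum_i phi_i X_{t+1-i}.
Substitute known values:
  E[X_{t+1} | ...] = (0.894) * (-8)
                   = -7.1520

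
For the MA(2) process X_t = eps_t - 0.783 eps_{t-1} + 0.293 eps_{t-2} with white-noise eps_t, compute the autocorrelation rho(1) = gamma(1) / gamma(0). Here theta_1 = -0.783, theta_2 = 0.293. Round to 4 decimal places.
\rho(1) = -0.5959

For an MA(q) process with theta_0 = 1, the autocovariance is
  gamma(k) = sigma^2 * sum_{i=0..q-k} theta_i * theta_{i+k},
and rho(k) = gamma(k) / gamma(0). Sigma^2 cancels.
  numerator   = (1)*(-0.783) + (-0.783)*(0.293) = -1.012419.
  denominator = (1)^2 + (-0.783)^2 + (0.293)^2 = 1.698938.
  rho(1) = -1.012419 / 1.698938 = -0.5959.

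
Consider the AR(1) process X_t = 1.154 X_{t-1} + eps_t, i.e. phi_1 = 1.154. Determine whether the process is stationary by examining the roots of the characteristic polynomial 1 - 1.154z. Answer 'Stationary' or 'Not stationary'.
\text{Not stationary}

The AR(p) characteristic polynomial is P(z) = 1 - 1.154z.
Stationarity requires all roots to lie outside the unit circle, i.e. |z| > 1 for every root.
This is linear in z: 1 + (-1.154) z = 0  =>  z = -1/(-1.154) = 0.866551,  |z| = 0.866551.
Moduli of all roots: 0.8666.
All moduli strictly greater than 1? No.
Verdict: Not stationary.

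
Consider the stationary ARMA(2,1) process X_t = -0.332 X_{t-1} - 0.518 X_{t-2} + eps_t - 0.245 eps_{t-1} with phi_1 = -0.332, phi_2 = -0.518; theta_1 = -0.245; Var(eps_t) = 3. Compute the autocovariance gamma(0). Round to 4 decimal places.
\gamma(0) = 5.0261

Multiply the model equation by X_{t-k} and take expectations. With theta_0 = psi_0 = 1 and psi_j the MA(infinity) weights, this gives
  gamma(k) - sum_i phi_i gamma(k-i) = c_k,
  c_k = sigma^2 * sum_{j=k..q} theta_j psi_{j-k}   (c_k = 0 for k > q),
using gamma(-m) = gamma(m).
psi-weights needed (psi_j = theta_j + sum_i phi_i psi_{j-i}):
  psi_1 = theta_1 + phi_1 = -0.245 + (-0.332) = -0.577
Right-hand sides:
  c_0 = sigma^2 (1 + theta_1 psi_1) = 3 * (1 + (-0.245)(-0.577)) = 3 * 1.141365 = 3.424095
  c_1 = sigma^2 theta_1 = 3 * (-0.245) = -0.735
  c_2 = 0
Equations for k = 0, 1, 2 (AR order 2, c_2 = 0):
  (E0) gamma(0) = phi_1 gamma(1) + phi_2 gamma(2) + c_0
  (E1) gamma(1) = phi_1 gamma(0) + phi_2 gamma(1) + c_1
  (E2) gamma(2) = phi_1 gamma(1) + phi_2 gamma(0)
From (E1): gamma(1) = A gamma(0) + B with
  A = phi_1 / (1 - phi_2) = -0.332 / 1.518 = -0.218709,   B = c_1 / (1 - phi_2) = -0.735 / 1.518 = -0.48419.
Insert (E2) into (E0): gamma(0) (1 - phi_2^2) = phi_1 (1 + phi_2) gamma(1) + c_0.
  phi_1 (1 + phi_2) = (-0.332)(0.482) = -0.160024,   1 - phi_2^2 = 0.731676.
Replace gamma(1) by A gamma(0) + B and collect gamma(0):
  gamma(0) [0.731676 - (-0.160024)(-0.218709)] = (-0.160024)(-0.48419) + 3.424095
  gamma(0) * 0.696677 = 3.501577
  gamma(0) = 3.501577 / 0.696677 = 5.02611.
Therefore gamma(0) = 5.0261 (to 4 decimal places).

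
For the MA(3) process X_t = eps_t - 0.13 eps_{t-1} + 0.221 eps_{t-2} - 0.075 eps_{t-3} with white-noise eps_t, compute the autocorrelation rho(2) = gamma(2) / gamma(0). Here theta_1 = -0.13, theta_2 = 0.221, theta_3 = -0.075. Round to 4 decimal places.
\rho(2) = 0.2154

For an MA(q) process with theta_0 = 1, the autocovariance is
  gamma(k) = sigma^2 * sum_{i=0..q-k} theta_i * theta_{i+k},
and rho(k) = gamma(k) / gamma(0). Sigma^2 cancels.
  numerator   = (1)*(0.221) + (-0.13)*(-0.075) = 0.23075.
  denominator = (1)^2 + (-0.13)^2 + (0.221)^2 + (-0.075)^2 = 1.071366.
  rho(2) = 0.23075 / 1.071366 = 0.2154.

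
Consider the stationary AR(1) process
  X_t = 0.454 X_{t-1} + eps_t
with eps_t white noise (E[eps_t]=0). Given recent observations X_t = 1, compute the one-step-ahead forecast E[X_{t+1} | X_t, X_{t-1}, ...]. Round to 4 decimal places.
E[X_{t+1} \mid \mathcal F_t] = 0.4540

For an AR(p) model X_t = c + sum_i phi_i X_{t-i} + eps_t, the
one-step-ahead conditional mean is
  E[X_{t+1} | X_t, ...] = c + sum_i phi_i X_{t+1-i}.
Substitute known values:
  E[X_{t+1} | ...] = (0.454) * (1)
                   = 0.4540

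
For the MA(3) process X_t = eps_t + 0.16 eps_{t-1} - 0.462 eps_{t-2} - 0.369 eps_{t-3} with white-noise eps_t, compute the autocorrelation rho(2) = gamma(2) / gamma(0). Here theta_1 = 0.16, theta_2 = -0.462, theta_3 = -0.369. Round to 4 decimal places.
\rho(2) = -0.3789

For an MA(q) process with theta_0 = 1, the autocovariance is
  gamma(k) = sigma^2 * sum_{i=0..q-k} theta_i * theta_{i+k},
and rho(k) = gamma(k) / gamma(0). Sigma^2 cancels.
  numerator   = (1)*(-0.462) + (0.16)*(-0.369) = -0.52104.
  denominator = (1)^2 + (0.16)^2 + (-0.462)^2 + (-0.369)^2 = 1.375205.
  rho(2) = -0.52104 / 1.375205 = -0.3789.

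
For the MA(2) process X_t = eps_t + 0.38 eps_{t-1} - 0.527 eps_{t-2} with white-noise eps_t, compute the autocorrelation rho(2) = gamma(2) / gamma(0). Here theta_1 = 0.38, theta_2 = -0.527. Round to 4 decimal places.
\rho(2) = -0.3706

For an MA(q) process with theta_0 = 1, the autocovariance is
  gamma(k) = sigma^2 * sum_{i=0..q-k} theta_i * theta_{i+k},
and rho(k) = gamma(k) / gamma(0). Sigma^2 cancels.
  numerator   = (1)*(-0.527) = -0.527.
  denominator = (1)^2 + (0.38)^2 + (-0.527)^2 = 1.422129.
  rho(2) = -0.527 / 1.422129 = -0.3706.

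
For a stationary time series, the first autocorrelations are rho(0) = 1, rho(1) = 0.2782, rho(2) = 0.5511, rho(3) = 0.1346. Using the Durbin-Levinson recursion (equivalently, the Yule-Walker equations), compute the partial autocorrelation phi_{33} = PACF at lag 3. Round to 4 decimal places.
\phi_{33} = -0.1219

The PACF at lag k is phi_{kk}, the last component of the solution
to the Yule-Walker system G_k phi = r_k where
  (G_k)_{ij} = rho(|i - j|), (r_k)_i = rho(i), i,j = 1..k.
Equivalently, Durbin-Levinson gives phi_{kk} iteratively:
  phi_{11} = rho(1)
  phi_{kk} = [rho(k) - sum_{j=1..k-1} phi_{k-1,j} rho(k-j)]
            / [1 - sum_{j=1..k-1} phi_{k-1,j} rho(j)],
  phi_{k,j} = phi_{k-1,j} - phi_{kk} phi_{k-1,k-j},  j = 1..k-1.
Step k = 1:
  phi_11 = rho(1) = 0.2782.
Step k = 2:
  phi_22 = [rho(2) - phi_11 rho(1)] / [1 - phi_11 rho(1)] = [0.5511 - (0.2782)(0.2782)] / [1 - (0.2782)(0.2782)]
         = 0.47370476 / 0.92260476 = 0.513443.
  Update: phi_21 = phi_11 - phi_22 phi_11 = 0.2782 - (0.513443)(0.2782) = 0.13536.
Step k = 3:
  phi_33 = [rho(3) - phi_21 rho(2) - phi_22 rho(1)] / [1 - phi_21 rho(1) - phi_22 rho(2)]
    numerator   = 0.1346 - (0.13536)(0.5511) - (0.513443)(0.2782) = -0.0828368
    denominator = 1 - (0.13536)(0.2782) - (0.513443)(0.5511) = 0.67938447
  phi_33 = -0.0828368 / 0.67938447 = -0.1219.
Therefore phi_{33} = -0.1219.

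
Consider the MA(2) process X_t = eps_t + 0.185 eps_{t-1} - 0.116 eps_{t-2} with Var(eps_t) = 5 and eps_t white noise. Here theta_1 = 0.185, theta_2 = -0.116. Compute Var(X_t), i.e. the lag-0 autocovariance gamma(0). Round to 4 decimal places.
\gamma(0) = 5.2384

For an MA(q) process X_t = eps_t + sum_i theta_i eps_{t-i} with
Var(eps_t) = sigma^2, the variance is
  gamma(0) = sigma^2 * (1 + sum_i theta_i^2).
  sum_i theta_i^2 = (0.185)^2 + (-0.116)^2 = 0.034225 + 0.013456 = 0.047681.
  gamma(0) = 5 * (1 + 0.047681) = 5 * 1.047681 = 5.238405, which rounds to 5.2384.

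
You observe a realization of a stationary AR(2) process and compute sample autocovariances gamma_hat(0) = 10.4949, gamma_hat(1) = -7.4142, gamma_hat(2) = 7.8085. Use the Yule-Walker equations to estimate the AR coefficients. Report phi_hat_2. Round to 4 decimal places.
\hat\phi_{2} = 0.4890

The Yule-Walker equations for an AR(p) process read, in matrix form,
  Gamma_p phi = r_p,   with   (Gamma_p)_{ij} = gamma(|i - j|),
                       (r_p)_i = gamma(i),   i,j = 1..p.
Substitute the sample gammas (Toeplitz matrix and right-hand side of size 2):
  Gamma_p = [[10.4949, -7.4142], [-7.4142, 10.4949]]
  r_p     = [-7.4142, 7.8085]
Written out:
  10.4949 phi_1 - 7.4142 phi_2 = -7.4142
  -7.4142 phi_1 + 10.4949 phi_2 = 7.8085
Solve by Cramer's rule:
  det = gamma(0)^2 - gamma(1)^2 = (10.4949)^2 - (-7.4142)^2 = 110.14292601 - 54.97036164 = 55.17256437
  phi_hat_1 = [gamma(1) gamma(0) - gamma(1) gamma(2)] / det = [(-7.4142)(10.4949) - (-7.4142)(7.8085)] / 55.17256437 = -19.91750688 / 55.17256437 = -0.361
  phi_hat_2 = [gamma(0) gamma(2) - gamma(1)^2] / det = [(10.4949)(7.8085) - (-7.4142)^2] / 55.17256437 = 26.97906501 / 55.17256437 = 0.489
So phi_hat = [-0.3610, 0.4890].
Therefore phi_hat_2 = 0.4890.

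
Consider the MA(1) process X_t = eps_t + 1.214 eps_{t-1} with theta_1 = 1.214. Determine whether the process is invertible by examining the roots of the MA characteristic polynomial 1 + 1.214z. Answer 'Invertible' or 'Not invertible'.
\text{Not invertible}

The MA(q) characteristic polynomial is P(z) = 1 + 1.214z.
Invertibility requires all roots to lie outside the unit circle, i.e. |z| > 1 for every root.
This is linear in z: 1 + (1.214) z = 0  =>  z = -1/(1.214) = -0.823723,  |z| = 0.823723.
Moduli of all roots: 0.8237.
All moduli strictly greater than 1? No.
Verdict: Not invertible.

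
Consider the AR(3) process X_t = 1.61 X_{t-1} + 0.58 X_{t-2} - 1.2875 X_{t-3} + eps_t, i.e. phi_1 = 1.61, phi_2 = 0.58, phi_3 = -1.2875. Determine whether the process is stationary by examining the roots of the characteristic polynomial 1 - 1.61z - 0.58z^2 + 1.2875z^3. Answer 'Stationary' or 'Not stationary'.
\text{Not stationary}

The AR(p) characteristic polynomial is P(z) = 1 - 1.61z - 0.58z^2 + 1.2875z^3.
Stationarity requires all roots to lie outside the unit circle, i.e. |z| > 1 for every root.
Degree 3: look for a simple real root z0 first, then factor out (1 - z/z0) and solve the remaining quadratic.
Testing z0 = 0.8: P(0.8) = 1 + (-1.61)(0.8) + (-0.58)(0.8)^2 + (1.2875)(0.8)^3
  = 1 + (-1.288) + (-0.3712) + (0.6592) = 0.  So z_0 = 0.8 is a root, |z_0| = 0.8.
Divide out the factor (1 - 1.25 z) = (1 - z/z0) (since 1/z0 = 1.25):
  P(z) = (1 - 1.25 z)(1 + (-0.36) z + (-1.03) z^2)
  [check: z-coef -0.36 - (1.25) = -1.61; z^2-coef -1.03 - (1.25)(-0.36) = -0.58; z^3-coef -(1.25)(-1.03) = 1.2875.]
Remaining roots from the quadratic factor 1 + (-0.36) z + (-1.03) z^2:
  Set 1 + (-0.36) z + (-1.03) z^2 = 0, i.e. a z^2 + b z + c = 0 with a = -1.03, b = -0.36, c = 1.
  Discriminant D = b^2 - 4ac = (-0.36)^2 - 4*(-1.03)*1 = 0.1296 - (-4.12) = 4.2496.
  D >= 0, so the roots are real: z = (-b +/- sqrt(D)) / (2a) = (0.36 +/- 2.061456) / (-2.06).
    z_1 = (0.36 + 2.061456) / (-2.06) = -1.1755,   |z_1| = 1.1755.
    z_2 = (0.36 - 2.061456) / (-2.06) = 0.8259,   |z_2| = 0.8259.
Moduli of all roots: 0.8000, 1.1755, 0.8259.
All moduli strictly greater than 1? No.
Verdict: Not stationary.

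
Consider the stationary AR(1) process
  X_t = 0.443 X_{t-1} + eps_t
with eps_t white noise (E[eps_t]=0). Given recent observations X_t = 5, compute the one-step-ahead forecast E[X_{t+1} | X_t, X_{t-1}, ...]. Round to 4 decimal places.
E[X_{t+1} \mid \mathcal F_t] = 2.2150

For an AR(p) model X_t = c + sum_i phi_i X_{t-i} + eps_t, the
one-step-ahead conditional mean is
  E[X_{t+1} | X_t, ...] = c + sum_i phi_i X_{t+1-i}.
Substitute known values:
  E[X_{t+1} | ...] = (0.443) * (5)
                   = 2.2150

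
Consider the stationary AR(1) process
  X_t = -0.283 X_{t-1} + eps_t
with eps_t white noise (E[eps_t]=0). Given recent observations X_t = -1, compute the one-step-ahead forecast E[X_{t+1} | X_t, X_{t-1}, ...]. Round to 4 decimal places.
E[X_{t+1} \mid \mathcal F_t] = 0.2830

For an AR(p) model X_t = c + sum_i phi_i X_{t-i} + eps_t, the
one-step-ahead conditional mean is
  E[X_{t+1} | X_t, ...] = c + sum_i phi_i X_{t+1-i}.
Substitute known values:
  E[X_{t+1} | ...] = (-0.283) * (-1)
                   = 0.2830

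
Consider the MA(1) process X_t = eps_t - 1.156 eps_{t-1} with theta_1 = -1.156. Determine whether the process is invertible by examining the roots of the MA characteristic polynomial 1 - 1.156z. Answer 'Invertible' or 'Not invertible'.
\text{Not invertible}

The MA(q) characteristic polynomial is P(z) = 1 - 1.156z.
Invertibility requires all roots to lie outside the unit circle, i.e. |z| > 1 for every root.
This is linear in z: 1 + (-1.156) z = 0  =>  z = -1/(-1.156) = 0.865052,  |z| = 0.865052.
Moduli of all roots: 0.8651.
All moduli strictly greater than 1? No.
Verdict: Not invertible.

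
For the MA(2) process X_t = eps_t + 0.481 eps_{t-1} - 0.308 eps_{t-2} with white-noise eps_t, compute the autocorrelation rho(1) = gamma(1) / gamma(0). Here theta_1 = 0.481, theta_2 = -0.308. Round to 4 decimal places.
\rho(1) = 0.2510

For an MA(q) process with theta_0 = 1, the autocovariance is
  gamma(k) = sigma^2 * sum_{i=0..q-k} theta_i * theta_{i+k},
and rho(k) = gamma(k) / gamma(0). Sigma^2 cancels.
  numerator   = (1)*(0.481) + (0.481)*(-0.308) = 0.332852.
  denominator = (1)^2 + (0.481)^2 + (-0.308)^2 = 1.326225.
  rho(1) = 0.332852 / 1.326225 = 0.2510.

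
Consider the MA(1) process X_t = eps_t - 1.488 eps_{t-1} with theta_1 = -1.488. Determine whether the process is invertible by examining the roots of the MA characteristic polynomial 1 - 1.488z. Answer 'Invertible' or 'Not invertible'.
\text{Not invertible}

The MA(q) characteristic polynomial is P(z) = 1 - 1.488z.
Invertibility requires all roots to lie outside the unit circle, i.e. |z| > 1 for every root.
This is linear in z: 1 + (-1.488) z = 0  =>  z = -1/(-1.488) = 0.672043,  |z| = 0.672043.
Moduli of all roots: 0.6720.
All moduli strictly greater than 1? No.
Verdict: Not invertible.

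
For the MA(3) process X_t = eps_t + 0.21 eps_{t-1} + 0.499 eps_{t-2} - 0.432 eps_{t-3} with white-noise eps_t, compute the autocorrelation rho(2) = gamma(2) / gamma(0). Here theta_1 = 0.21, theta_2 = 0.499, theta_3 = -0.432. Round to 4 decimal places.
\rho(2) = 0.2759

For an MA(q) process with theta_0 = 1, the autocovariance is
  gamma(k) = sigma^2 * sum_{i=0..q-k} theta_i * theta_{i+k},
and rho(k) = gamma(k) / gamma(0). Sigma^2 cancels.
  numerator   = (1)*(0.499) + (0.21)*(-0.432) = 0.40828.
  denominator = (1)^2 + (0.21)^2 + (0.499)^2 + (-0.432)^2 = 1.479725.
  rho(2) = 0.40828 / 1.479725 = 0.2759.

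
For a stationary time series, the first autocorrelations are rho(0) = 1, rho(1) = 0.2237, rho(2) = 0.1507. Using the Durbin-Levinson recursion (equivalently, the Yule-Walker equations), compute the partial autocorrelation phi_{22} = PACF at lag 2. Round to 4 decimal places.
\phi_{22} = 0.1060

The PACF at lag k is phi_{kk}, the last component of the solution
to the Yule-Walker system G_k phi = r_k where
  (G_k)_{ij} = rho(|i - j|), (r_k)_i = rho(i), i,j = 1..k.
Equivalently, Durbin-Levinson gives phi_{kk} iteratively:
  phi_{11} = rho(1)
  phi_{kk} = [rho(k) - sum_{j=1..k-1} phi_{k-1,j} rho(k-j)]
            / [1 - sum_{j=1..k-1} phi_{k-1,j} rho(j)],
  phi_{k,j} = phi_{k-1,j} - phi_{kk} phi_{k-1,k-j},  j = 1..k-1.
Step k = 1:
  phi_11 = rho(1) = 0.2237.
Step k = 2:
  phi_22 = [rho(2) - phi_11 rho(1)] / [1 - phi_11 rho(1)] = [0.1507 - (0.2237)(0.2237)] / [1 - (0.2237)(0.2237)]
         = 0.10065831 / 0.94995831 = 0.106.
Therefore phi_{22} = 0.1060.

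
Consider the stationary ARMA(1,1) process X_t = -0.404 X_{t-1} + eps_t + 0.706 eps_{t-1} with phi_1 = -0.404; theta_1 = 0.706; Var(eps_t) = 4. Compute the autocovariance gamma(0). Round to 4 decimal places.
\gamma(0) = 4.4360

Multiply the model equation by X_{t-k} and take expectations. With theta_0 = psi_0 = 1 and psi_j the MA(infinity) weights, this gives
  gamma(k) - sum_i phi_i gamma(k-i) = c_k,
  c_k = sigma^2 * sum_{j=k..q} theta_j psi_{j-k}   (c_k = 0 for k > q),
using gamma(-m) = gamma(m).
psi-weights needed (psi_j = theta_j + sum_i phi_i psi_{j-i}):
  psi_1 = theta_1 + phi_1 = 0.706 + (-0.404) = 0.302
Right-hand sides:
  c_0 = sigma^2 (1 + theta_1 psi_1) = 4 * (1 + (0.706)(0.302)) = 4 * 1.213212 = 4.852848
  c_1 = sigma^2 theta_1 = 4 * (0.706) = 2.824
  c_2 = 0
Equations for k = 0 and k = 1 (AR order 1):
  gamma(0) = phi_1 gamma(1) + c_0
  gamma(1) = phi_1 gamma(0) + c_1
Substituting the second into the first: gamma(0) (1 - phi_1^2) = c_0 + phi_1 c_1, so
  gamma(0) = (c_0 + phi_1 c_1) / (1 - phi_1^2) = (4.852848 + (-0.404)(2.824)) / (1 - (-0.404)^2) = 3.711952 / 0.836784 = 4.435974.
Therefore gamma(0) = 4.4360 (to 4 decimal places).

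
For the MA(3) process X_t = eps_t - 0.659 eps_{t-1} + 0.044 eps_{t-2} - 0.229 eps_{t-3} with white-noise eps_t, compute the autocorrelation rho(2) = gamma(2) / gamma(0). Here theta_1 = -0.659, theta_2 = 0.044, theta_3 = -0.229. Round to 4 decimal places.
\rho(2) = 0.1309

For an MA(q) process with theta_0 = 1, the autocovariance is
  gamma(k) = sigma^2 * sum_{i=0..q-k} theta_i * theta_{i+k},
and rho(k) = gamma(k) / gamma(0). Sigma^2 cancels.
  numerator   = (1)*(0.044) + (-0.659)*(-0.229) = 0.194911.
  denominator = (1)^2 + (-0.659)^2 + (0.044)^2 + (-0.229)^2 = 1.488658.
  rho(2) = 0.194911 / 1.488658 = 0.1309.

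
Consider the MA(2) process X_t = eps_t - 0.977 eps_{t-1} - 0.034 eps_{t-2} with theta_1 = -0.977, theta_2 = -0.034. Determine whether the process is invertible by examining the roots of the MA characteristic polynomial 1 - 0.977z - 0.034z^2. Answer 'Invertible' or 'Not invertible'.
\text{Not invertible}

The MA(q) characteristic polynomial is P(z) = 1 - 0.977z - 0.034z^2.
Invertibility requires all roots to lie outside the unit circle, i.e. |z| > 1 for every root.
Set 1 + (-0.977) z + (-0.034) z^2 = 0, i.e. a z^2 + b z + c = 0 with a = -0.034, b = -0.977, c = 1.
Discriminant D = b^2 - 4ac = (-0.977)^2 - 4*(-0.034)*1 = 0.954529 - (-0.136) = 1.090529.
D >= 0, so the roots are real: z = (-b +/- sqrt(D)) / (2a) = (0.977 +/- 1.044284) / (-0.068).
  z_1 = (0.977 + 1.044284) / (-0.068) = -29.7248,   |z_1| = 29.7248.
  z_2 = (0.977 - 1.044284) / (-0.068) = 0.9895,   |z_2| = 0.9895.
Moduli of all roots: 29.7248, 0.9895.
All moduli strictly greater than 1? No.
Verdict: Not invertible.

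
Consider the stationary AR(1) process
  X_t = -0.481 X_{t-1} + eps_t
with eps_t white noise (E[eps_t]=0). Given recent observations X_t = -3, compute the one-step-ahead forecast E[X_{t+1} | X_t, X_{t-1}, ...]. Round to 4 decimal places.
E[X_{t+1} \mid \mathcal F_t] = 1.4430

For an AR(p) model X_t = c + sum_i phi_i X_{t-i} + eps_t, the
one-step-ahead conditional mean is
  E[X_{t+1} | X_t, ...] = c + sum_i phi_i X_{t+1-i}.
Substitute known values:
  E[X_{t+1} | ...] = (-0.481) * (-3)
                   = 1.4430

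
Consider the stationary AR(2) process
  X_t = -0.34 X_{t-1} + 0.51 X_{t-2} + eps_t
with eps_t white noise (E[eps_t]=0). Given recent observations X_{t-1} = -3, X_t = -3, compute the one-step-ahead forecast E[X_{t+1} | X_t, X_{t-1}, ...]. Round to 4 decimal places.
E[X_{t+1} \mid \mathcal F_t] = -0.5100

For an AR(p) model X_t = c + sum_i phi_i X_{t-i} + eps_t, the
one-step-ahead conditional mean is
  E[X_{t+1} | X_t, ...] = c + sum_i phi_i X_{t+1-i}.
Substitute known values:
  E[X_{t+1} | ...] = (-0.34) * (-3) + (0.51) * (-3)
                   = -0.5100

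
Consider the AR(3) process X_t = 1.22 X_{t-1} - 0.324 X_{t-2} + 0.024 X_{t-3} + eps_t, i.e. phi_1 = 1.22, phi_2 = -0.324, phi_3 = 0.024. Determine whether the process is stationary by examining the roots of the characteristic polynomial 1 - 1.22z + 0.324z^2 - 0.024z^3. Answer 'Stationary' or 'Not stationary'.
\text{Stationary}

The AR(p) characteristic polynomial is P(z) = 1 - 1.22z + 0.324z^2 - 0.024z^3.
Stationarity requires all roots to lie outside the unit circle, i.e. |z| > 1 for every root.
Degree 3: look for a simple real root z0 first, then factor out (1 - z/z0) and solve the remaining quadratic.
Testing z0 = 5: P(5) = 1 + (-1.22)(5) + (0.324)(5)^2 + (-0.024)(5)^3
  = 1 + (-6.1) + (8.1) + (-3) = 0.  So z_0 = 5 is a root, |z_0| = 5.
Divide out the factor (1 - 0.2 z) = (1 - z/z0) (since 1/z0 = 0.2):
  P(z) = (1 - 0.2 z)(1 + (-1.02) z + (0.12) z^2)
  [check: z-coef -1.02 - (0.2) = -1.22; z^2-coef 0.12 - (0.2)(-1.02) = 0.324; z^3-coef -(0.2)(0.12) = -0.024.]
Remaining roots from the quadratic factor 1 + (-1.02) z + (0.12) z^2:
  Set 1 + (-1.02) z + (0.12) z^2 = 0, i.e. a z^2 + b z + c = 0 with a = 0.12, b = -1.02, c = 1.
  Discriminant D = b^2 - 4ac = (-1.02)^2 - 4*(0.12)*1 = 1.0404 - (0.48) = 0.5604.
  D >= 0, so the roots are real: z = (-b +/- sqrt(D)) / (2a) = (1.02 +/- 0.748599) / (0.24).
    z_1 = (1.02 + 0.748599) / (0.24) = 7.3692,   |z_1| = 7.3692.
    z_2 = (1.02 - 0.748599) / (0.24) = 1.1308,   |z_2| = 1.1308.
Moduli of all roots: 5.0000, 7.3692, 1.1308.
All moduli strictly greater than 1? Yes.
Verdict: Stationary.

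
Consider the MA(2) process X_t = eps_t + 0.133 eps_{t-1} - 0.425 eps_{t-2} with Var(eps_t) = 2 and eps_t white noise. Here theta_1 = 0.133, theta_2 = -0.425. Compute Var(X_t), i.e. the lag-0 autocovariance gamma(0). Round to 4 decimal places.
\gamma(0) = 2.3966

For an MA(q) process X_t = eps_t + sum_i theta_i eps_{t-i} with
Var(eps_t) = sigma^2, the variance is
  gamma(0) = sigma^2 * (1 + sum_i theta_i^2).
  sum_i theta_i^2 = (0.133)^2 + (-0.425)^2 = 0.017689 + 0.180625 = 0.198314.
  gamma(0) = 2 * (1 + 0.198314) = 2 * 1.198314 = 2.396628, which rounds to 2.3966.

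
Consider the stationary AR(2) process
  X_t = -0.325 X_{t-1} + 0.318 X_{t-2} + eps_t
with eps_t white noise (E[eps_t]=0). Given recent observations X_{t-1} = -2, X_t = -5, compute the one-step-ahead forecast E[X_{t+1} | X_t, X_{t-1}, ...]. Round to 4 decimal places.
E[X_{t+1} \mid \mathcal F_t] = 0.9890

For an AR(p) model X_t = c + sum_i phi_i X_{t-i} + eps_t, the
one-step-ahead conditional mean is
  E[X_{t+1} | X_t, ...] = c + sum_i phi_i X_{t+1-i}.
Substitute known values:
  E[X_{t+1} | ...] = (-0.325) * (-5) + (0.318) * (-2)
                   = 0.9890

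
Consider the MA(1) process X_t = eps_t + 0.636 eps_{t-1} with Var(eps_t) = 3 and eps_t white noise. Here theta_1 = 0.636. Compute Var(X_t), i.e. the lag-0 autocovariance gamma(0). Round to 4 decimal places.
\gamma(0) = 4.2135

For an MA(q) process X_t = eps_t + sum_i theta_i eps_{t-i} with
Var(eps_t) = sigma^2, the variance is
  gamma(0) = sigma^2 * (1 + sum_i theta_i^2).
  sum_i theta_i^2 = (0.636)^2 = 0.404496.
  gamma(0) = 3 * (1 + 0.404496) = 3 * 1.404496 = 4.213488, which rounds to 4.2135.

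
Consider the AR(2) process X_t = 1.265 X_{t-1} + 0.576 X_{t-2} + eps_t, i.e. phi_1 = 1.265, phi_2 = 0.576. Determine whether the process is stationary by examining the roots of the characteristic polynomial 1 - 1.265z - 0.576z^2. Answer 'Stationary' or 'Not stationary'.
\text{Not stationary}

The AR(p) characteristic polynomial is P(z) = 1 - 1.265z - 0.576z^2.
Stationarity requires all roots to lie outside the unit circle, i.e. |z| > 1 for every root.
Set 1 + (-1.265) z + (-0.576) z^2 = 0, i.e. a z^2 + b z + c = 0 with a = -0.576, b = -1.265, c = 1.
Discriminant D = b^2 - 4ac = (-1.265)^2 - 4*(-0.576)*1 = 1.600225 - (-2.304) = 3.904225.
D >= 0, so the roots are real: z = (-b +/- sqrt(D)) / (2a) = (1.265 +/- 1.975911) / (-1.152).
  z_1 = (1.265 + 1.975911) / (-1.152) = -2.8133,   |z_1| = 2.8133.
  z_2 = (1.265 - 1.975911) / (-1.152) = 0.6171,   |z_2| = 0.6171.
Moduli of all roots: 2.8133, 0.6171.
All moduli strictly greater than 1? No.
Verdict: Not stationary.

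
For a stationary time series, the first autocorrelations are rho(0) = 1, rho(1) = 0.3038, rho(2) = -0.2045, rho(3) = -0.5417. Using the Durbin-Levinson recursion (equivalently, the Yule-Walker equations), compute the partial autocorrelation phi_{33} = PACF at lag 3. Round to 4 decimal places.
\phi_{33} = -0.4440

The PACF at lag k is phi_{kk}, the last component of the solution
to the Yule-Walker system G_k phi = r_k where
  (G_k)_{ij} = rho(|i - j|), (r_k)_i = rho(i), i,j = 1..k.
Equivalently, Durbin-Levinson gives phi_{kk} iteratively:
  phi_{11} = rho(1)
  phi_{kk} = [rho(k) - sum_{j=1..k-1} phi_{k-1,j} rho(k-j)]
            / [1 - sum_{j=1..k-1} phi_{k-1,j} rho(j)],
  phi_{k,j} = phi_{k-1,j} - phi_{kk} phi_{k-1,k-j},  j = 1..k-1.
Step k = 1:
  phi_11 = rho(1) = 0.3038.
Step k = 2:
  phi_22 = [rho(2) - phi_11 rho(1)] / [1 - phi_11 rho(1)] = [-0.2045 - (0.3038)(0.3038)] / [1 - (0.3038)(0.3038)]
         = -0.29679444 / 0.90770556 = -0.326972.
  Update: phi_21 = phi_11 - phi_22 phi_11 = 0.3038 - (-0.326972)(0.3038) = 0.403134.
Step k = 3:
  phi_33 = [rho(3) - phi_21 rho(2) - phi_22 rho(1)] / [1 - phi_21 rho(1) - phi_22 rho(2)]
    numerator   = -0.5417 - (0.403134)(-0.2045) - (-0.326972)(0.3038) = -0.35992493
    denominator = 1 - (0.403134)(0.3038) - (-0.326972)(-0.2045) = 0.81066204
  phi_33 = -0.35992493 / 0.81066204 = -0.444.
Therefore phi_{33} = -0.4440.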